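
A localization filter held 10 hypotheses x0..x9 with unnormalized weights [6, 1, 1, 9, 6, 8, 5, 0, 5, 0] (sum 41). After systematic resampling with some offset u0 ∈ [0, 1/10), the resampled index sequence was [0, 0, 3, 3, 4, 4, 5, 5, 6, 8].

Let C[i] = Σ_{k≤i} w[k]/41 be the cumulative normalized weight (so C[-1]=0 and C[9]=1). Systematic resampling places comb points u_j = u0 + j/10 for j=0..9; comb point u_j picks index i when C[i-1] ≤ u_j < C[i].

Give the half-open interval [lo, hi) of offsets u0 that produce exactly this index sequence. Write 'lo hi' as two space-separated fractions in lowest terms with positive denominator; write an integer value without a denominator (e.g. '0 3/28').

C = [6/41, 7/41, 8/41, 17/41, 23/41, 31/41, 36/41, 36/41, 1, 1]
j=0 picked index 0: u0 ∈ [0, 6/41)
j=1 picked index 0: u0 ∈ [-1/10, 19/410)
j=2 picked index 3: u0 ∈ [-1/205, 44/205)
j=3 picked index 3: u0 ∈ [-43/410, 47/410)
j=4 picked index 4: u0 ∈ [3/205, 33/205)
j=5 picked index 4: u0 ∈ [-7/82, 5/82)
j=6 picked index 5: u0 ∈ [-8/205, 32/205)
j=7 picked index 5: u0 ∈ [-57/410, 23/410)
j=8 picked index 6: u0 ∈ [-9/205, 16/205)
j=9 picked index 8: u0 ∈ [-9/410, 1/10)
intersection: [3/205, 19/410)

3/205 19/410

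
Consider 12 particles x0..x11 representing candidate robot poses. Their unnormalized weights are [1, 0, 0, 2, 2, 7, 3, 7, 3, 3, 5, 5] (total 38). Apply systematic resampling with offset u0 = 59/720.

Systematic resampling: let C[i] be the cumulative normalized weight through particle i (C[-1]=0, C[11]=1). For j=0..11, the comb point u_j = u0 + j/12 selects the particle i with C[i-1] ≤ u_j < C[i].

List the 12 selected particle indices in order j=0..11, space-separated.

4 5 5 6 7 7 8 9 10 10 11 11

C = [1/38, 1/38, 1/38, 3/38, 5/38, 6/19, 15/38, 11/19, 25/38, 14/19, 33/38, 1]
j=0: u_0=59/720 ∈ [3/38, 5/38) → index 4
j=1: u_1=119/720 ∈ [5/38, 6/19) → index 5
j=2: u_2=179/720 ∈ [5/38, 6/19) → index 5
j=3: u_3=239/720 ∈ [6/19, 15/38) → index 6
j=4: u_4=299/720 ∈ [15/38, 11/19) → index 7
j=5: u_5=359/720 ∈ [15/38, 11/19) → index 7
j=6: u_6=419/720 ∈ [11/19, 25/38) → index 8
j=7: u_7=479/720 ∈ [25/38, 14/19) → index 9
j=8: u_8=539/720 ∈ [14/19, 33/38) → index 10
j=9: u_9=599/720 ∈ [14/19, 33/38) → index 10
j=10: u_10=659/720 ∈ [33/38, 1) → index 11
j=11: u_11=719/720 ∈ [33/38, 1) → index 11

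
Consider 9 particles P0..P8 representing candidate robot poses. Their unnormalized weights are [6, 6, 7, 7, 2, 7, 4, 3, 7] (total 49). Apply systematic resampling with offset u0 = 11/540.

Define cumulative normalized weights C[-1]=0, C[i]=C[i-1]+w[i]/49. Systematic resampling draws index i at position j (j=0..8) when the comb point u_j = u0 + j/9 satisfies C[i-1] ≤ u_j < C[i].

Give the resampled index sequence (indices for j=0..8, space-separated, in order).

C = [6/49, 12/49, 19/49, 26/49, 4/7, 5/7, 39/49, 6/7, 1]
j=0: u_0=11/540 ∈ [0, 6/49) → index 0
j=1: u_1=71/540 ∈ [6/49, 12/49) → index 1
j=2: u_2=131/540 ∈ [6/49, 12/49) → index 1
j=3: u_3=191/540 ∈ [12/49, 19/49) → index 2
j=4: u_4=251/540 ∈ [19/49, 26/49) → index 3
j=5: u_5=311/540 ∈ [4/7, 5/7) → index 5
j=6: u_6=371/540 ∈ [4/7, 5/7) → index 5
j=7: u_7=431/540 ∈ [39/49, 6/7) → index 7
j=8: u_8=491/540 ∈ [6/7, 1) → index 8

0 1 1 2 3 5 5 7 8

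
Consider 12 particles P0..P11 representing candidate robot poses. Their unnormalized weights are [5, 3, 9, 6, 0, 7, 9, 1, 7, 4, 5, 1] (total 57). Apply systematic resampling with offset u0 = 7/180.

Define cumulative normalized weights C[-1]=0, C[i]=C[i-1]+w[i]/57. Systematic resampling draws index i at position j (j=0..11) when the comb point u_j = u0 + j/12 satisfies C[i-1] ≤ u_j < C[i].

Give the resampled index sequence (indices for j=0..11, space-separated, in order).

0 1 2 2 3 5 6 6 8 8 9 10

C = [5/57, 8/57, 17/57, 23/57, 23/57, 10/19, 13/19, 40/57, 47/57, 17/19, 56/57, 1]
j=0: u_0=7/180 ∈ [0, 5/57) → index 0
j=1: u_1=11/90 ∈ [5/57, 8/57) → index 1
j=2: u_2=37/180 ∈ [8/57, 17/57) → index 2
j=3: u_3=13/45 ∈ [8/57, 17/57) → index 2
j=4: u_4=67/180 ∈ [17/57, 23/57) → index 3
j=5: u_5=41/90 ∈ [23/57, 10/19) → index 5
j=6: u_6=97/180 ∈ [10/19, 13/19) → index 6
j=7: u_7=28/45 ∈ [10/19, 13/19) → index 6
j=8: u_8=127/180 ∈ [40/57, 47/57) → index 8
j=9: u_9=71/90 ∈ [40/57, 47/57) → index 8
j=10: u_10=157/180 ∈ [47/57, 17/19) → index 9
j=11: u_11=43/45 ∈ [17/19, 56/57) → index 10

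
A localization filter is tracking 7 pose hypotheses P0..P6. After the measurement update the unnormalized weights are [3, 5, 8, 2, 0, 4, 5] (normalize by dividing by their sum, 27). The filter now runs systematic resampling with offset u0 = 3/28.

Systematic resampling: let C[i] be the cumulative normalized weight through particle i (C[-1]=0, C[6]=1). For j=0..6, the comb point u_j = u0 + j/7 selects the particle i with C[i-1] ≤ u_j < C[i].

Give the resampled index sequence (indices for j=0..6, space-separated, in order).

0 1 2 2 5 6 6

C = [1/9, 8/27, 16/27, 2/3, 2/3, 22/27, 1]
j=0: u_0=3/28 ∈ [0, 1/9) → index 0
j=1: u_1=1/4 ∈ [1/9, 8/27) → index 1
j=2: u_2=11/28 ∈ [8/27, 16/27) → index 2
j=3: u_3=15/28 ∈ [8/27, 16/27) → index 2
j=4: u_4=19/28 ∈ [2/3, 22/27) → index 5
j=5: u_5=23/28 ∈ [22/27, 1) → index 6
j=6: u_6=27/28 ∈ [22/27, 1) → index 6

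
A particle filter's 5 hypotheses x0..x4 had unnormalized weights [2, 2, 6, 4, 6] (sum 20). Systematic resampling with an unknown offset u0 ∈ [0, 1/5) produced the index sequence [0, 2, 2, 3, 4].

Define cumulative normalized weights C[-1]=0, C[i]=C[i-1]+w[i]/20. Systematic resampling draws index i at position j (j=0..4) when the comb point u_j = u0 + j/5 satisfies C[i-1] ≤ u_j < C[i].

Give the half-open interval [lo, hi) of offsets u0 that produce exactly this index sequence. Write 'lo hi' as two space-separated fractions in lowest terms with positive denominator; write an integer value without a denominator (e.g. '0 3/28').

0 1/10

C = [1/10, 1/5, 1/2, 7/10, 1]
j=0 picked index 0: u0 ∈ [0, 1/10)
j=1 picked index 2: u0 ∈ [0, 3/10)
j=2 picked index 2: u0 ∈ [-1/5, 1/10)
j=3 picked index 3: u0 ∈ [-1/10, 1/10)
j=4 picked index 4: u0 ∈ [-1/10, 1/5)
intersection: [0, 1/10)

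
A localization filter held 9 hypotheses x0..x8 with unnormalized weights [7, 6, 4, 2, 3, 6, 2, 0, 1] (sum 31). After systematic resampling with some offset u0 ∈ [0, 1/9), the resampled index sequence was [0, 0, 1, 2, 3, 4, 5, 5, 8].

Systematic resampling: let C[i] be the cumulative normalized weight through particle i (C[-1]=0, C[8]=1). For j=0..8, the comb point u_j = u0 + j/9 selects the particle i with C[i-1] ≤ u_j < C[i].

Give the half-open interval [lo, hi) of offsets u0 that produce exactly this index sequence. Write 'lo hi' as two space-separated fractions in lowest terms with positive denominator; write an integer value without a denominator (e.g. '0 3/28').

29/279 1/9

C = [7/31, 13/31, 17/31, 19/31, 22/31, 28/31, 30/31, 30/31, 1]
j=0 picked index 0: u0 ∈ [0, 7/31)
j=1 picked index 0: u0 ∈ [-1/9, 32/279)
j=2 picked index 1: u0 ∈ [1/279, 55/279)
j=3 picked index 2: u0 ∈ [8/93, 20/93)
j=4 picked index 3: u0 ∈ [29/279, 47/279)
j=5 picked index 4: u0 ∈ [16/279, 43/279)
j=6 picked index 5: u0 ∈ [4/93, 22/93)
j=7 picked index 5: u0 ∈ [-19/279, 35/279)
j=8 picked index 8: u0 ∈ [22/279, 1/9)
intersection: [29/279, 1/9)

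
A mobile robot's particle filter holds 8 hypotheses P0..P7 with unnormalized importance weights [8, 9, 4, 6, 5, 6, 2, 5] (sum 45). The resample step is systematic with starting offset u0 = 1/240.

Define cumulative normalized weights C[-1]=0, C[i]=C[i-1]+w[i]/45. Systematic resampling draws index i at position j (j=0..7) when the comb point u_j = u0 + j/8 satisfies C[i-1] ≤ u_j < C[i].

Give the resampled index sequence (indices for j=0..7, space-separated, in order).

0 0 1 2 3 4 5 6

C = [8/45, 17/45, 7/15, 3/5, 32/45, 38/45, 8/9, 1]
j=0: u_0=1/240 ∈ [0, 8/45) → index 0
j=1: u_1=31/240 ∈ [0, 8/45) → index 0
j=2: u_2=61/240 ∈ [8/45, 17/45) → index 1
j=3: u_3=91/240 ∈ [17/45, 7/15) → index 2
j=4: u_4=121/240 ∈ [7/15, 3/5) → index 3
j=5: u_5=151/240 ∈ [3/5, 32/45) → index 4
j=6: u_6=181/240 ∈ [32/45, 38/45) → index 5
j=7: u_7=211/240 ∈ [38/45, 8/9) → index 6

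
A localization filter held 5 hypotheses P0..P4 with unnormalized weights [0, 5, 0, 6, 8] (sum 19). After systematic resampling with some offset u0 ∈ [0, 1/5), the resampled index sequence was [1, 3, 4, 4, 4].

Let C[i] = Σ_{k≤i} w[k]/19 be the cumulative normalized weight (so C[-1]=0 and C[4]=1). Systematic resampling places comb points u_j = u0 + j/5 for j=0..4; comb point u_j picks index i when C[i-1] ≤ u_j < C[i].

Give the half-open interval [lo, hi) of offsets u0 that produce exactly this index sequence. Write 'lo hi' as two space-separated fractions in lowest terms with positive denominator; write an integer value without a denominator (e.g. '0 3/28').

17/95 1/5

C = [0, 5/19, 5/19, 11/19, 1]
j=0 picked index 1: u0 ∈ [0, 5/19)
j=1 picked index 3: u0 ∈ [6/95, 36/95)
j=2 picked index 4: u0 ∈ [17/95, 3/5)
j=3 picked index 4: u0 ∈ [-2/95, 2/5)
j=4 picked index 4: u0 ∈ [-21/95, 1/5)
intersection: [17/95, 1/5)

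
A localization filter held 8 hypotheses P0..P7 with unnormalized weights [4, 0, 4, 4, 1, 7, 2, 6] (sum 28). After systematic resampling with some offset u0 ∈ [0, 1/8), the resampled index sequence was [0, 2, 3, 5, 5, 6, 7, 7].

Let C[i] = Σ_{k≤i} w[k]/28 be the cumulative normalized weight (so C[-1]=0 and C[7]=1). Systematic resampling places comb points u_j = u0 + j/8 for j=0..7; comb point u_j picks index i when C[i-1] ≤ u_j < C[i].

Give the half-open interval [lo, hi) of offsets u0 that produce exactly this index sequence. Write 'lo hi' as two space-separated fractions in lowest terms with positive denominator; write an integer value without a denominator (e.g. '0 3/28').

5/56 1/8

C = [1/7, 1/7, 2/7, 3/7, 13/28, 5/7, 11/14, 1]
j=0 picked index 0: u0 ∈ [0, 1/7)
j=1 picked index 2: u0 ∈ [1/56, 9/56)
j=2 picked index 3: u0 ∈ [1/28, 5/28)
j=3 picked index 5: u0 ∈ [5/56, 19/56)
j=4 picked index 5: u0 ∈ [-1/28, 3/14)
j=5 picked index 6: u0 ∈ [5/56, 9/56)
j=6 picked index 7: u0 ∈ [1/28, 1/4)
j=7 picked index 7: u0 ∈ [-5/56, 1/8)
intersection: [5/56, 1/8)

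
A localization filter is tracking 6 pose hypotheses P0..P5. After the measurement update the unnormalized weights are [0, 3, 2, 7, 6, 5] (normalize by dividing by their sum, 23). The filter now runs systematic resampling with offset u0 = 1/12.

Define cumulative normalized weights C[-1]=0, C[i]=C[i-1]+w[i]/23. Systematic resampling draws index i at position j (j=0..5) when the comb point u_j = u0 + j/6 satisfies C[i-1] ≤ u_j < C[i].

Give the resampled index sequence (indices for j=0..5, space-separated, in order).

C = [0, 3/23, 5/23, 12/23, 18/23, 1]
j=0: u_0=1/12 ∈ [0, 3/23) → index 1
j=1: u_1=1/4 ∈ [5/23, 12/23) → index 3
j=2: u_2=5/12 ∈ [5/23, 12/23) → index 3
j=3: u_3=7/12 ∈ [12/23, 18/23) → index 4
j=4: u_4=3/4 ∈ [12/23, 18/23) → index 4
j=5: u_5=11/12 ∈ [18/23, 1) → index 5

1 3 3 4 4 5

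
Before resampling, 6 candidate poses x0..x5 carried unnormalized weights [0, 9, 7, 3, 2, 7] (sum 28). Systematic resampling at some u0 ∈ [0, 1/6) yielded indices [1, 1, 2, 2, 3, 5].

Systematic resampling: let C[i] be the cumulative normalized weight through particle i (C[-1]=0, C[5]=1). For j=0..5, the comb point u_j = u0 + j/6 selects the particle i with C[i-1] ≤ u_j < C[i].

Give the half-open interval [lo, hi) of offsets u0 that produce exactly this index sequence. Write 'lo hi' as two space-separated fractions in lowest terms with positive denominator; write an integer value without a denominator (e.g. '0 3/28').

C = [0, 9/28, 4/7, 19/28, 3/4, 1]
j=0 picked index 1: u0 ∈ [0, 9/28)
j=1 picked index 1: u0 ∈ [-1/6, 13/84)
j=2 picked index 2: u0 ∈ [-1/84, 5/21)
j=3 picked index 2: u0 ∈ [-5/28, 1/14)
j=4 picked index 3: u0 ∈ [-2/21, 1/84)
j=5 picked index 5: u0 ∈ [-1/12, 1/6)
intersection: [0, 1/84)

0 1/84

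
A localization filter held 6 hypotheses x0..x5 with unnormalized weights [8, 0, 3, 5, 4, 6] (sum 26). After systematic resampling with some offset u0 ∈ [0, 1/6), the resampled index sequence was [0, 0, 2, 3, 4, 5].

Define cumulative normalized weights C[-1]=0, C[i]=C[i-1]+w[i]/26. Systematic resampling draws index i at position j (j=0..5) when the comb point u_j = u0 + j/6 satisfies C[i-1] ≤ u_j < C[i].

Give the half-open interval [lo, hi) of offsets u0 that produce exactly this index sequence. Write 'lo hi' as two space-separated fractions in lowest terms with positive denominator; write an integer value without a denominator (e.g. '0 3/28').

0 7/78

C = [4/13, 4/13, 11/26, 8/13, 10/13, 1]
j=0 picked index 0: u0 ∈ [0, 4/13)
j=1 picked index 0: u0 ∈ [-1/6, 11/78)
j=2 picked index 2: u0 ∈ [-1/39, 7/78)
j=3 picked index 3: u0 ∈ [-1/13, 3/26)
j=4 picked index 4: u0 ∈ [-2/39, 4/39)
j=5 picked index 5: u0 ∈ [-5/78, 1/6)
intersection: [0, 7/78)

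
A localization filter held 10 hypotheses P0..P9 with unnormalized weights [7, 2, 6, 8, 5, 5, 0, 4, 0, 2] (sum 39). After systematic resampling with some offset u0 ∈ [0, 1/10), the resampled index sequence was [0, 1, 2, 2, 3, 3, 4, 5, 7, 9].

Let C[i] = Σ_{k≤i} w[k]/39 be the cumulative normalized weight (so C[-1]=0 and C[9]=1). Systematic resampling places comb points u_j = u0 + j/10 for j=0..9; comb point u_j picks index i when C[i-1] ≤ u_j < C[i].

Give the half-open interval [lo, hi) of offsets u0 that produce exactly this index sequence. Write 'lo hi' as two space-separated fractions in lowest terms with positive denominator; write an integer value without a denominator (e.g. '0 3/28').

C = [7/39, 3/13, 5/13, 23/39, 28/39, 11/13, 11/13, 37/39, 37/39, 1]
j=0 picked index 0: u0 ∈ [0, 7/39)
j=1 picked index 1: u0 ∈ [31/390, 17/130)
j=2 picked index 2: u0 ∈ [2/65, 12/65)
j=3 picked index 2: u0 ∈ [-9/130, 11/130)
j=4 picked index 3: u0 ∈ [-1/65, 37/195)
j=5 picked index 3: u0 ∈ [-3/26, 7/78)
j=6 picked index 4: u0 ∈ [-2/195, 23/195)
j=7 picked index 5: u0 ∈ [7/390, 19/130)
j=8 picked index 7: u0 ∈ [3/65, 29/195)
j=9 picked index 9: u0 ∈ [19/390, 1/10)
intersection: [31/390, 11/130)

31/390 11/130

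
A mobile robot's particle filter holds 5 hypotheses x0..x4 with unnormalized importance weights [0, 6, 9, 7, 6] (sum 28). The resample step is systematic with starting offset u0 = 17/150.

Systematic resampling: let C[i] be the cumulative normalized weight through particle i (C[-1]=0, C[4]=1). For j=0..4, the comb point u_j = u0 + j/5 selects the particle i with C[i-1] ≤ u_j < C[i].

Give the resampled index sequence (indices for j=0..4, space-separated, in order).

C = [0, 3/14, 15/28, 11/14, 1]
j=0: u_0=17/150 ∈ [0, 3/14) → index 1
j=1: u_1=47/150 ∈ [3/14, 15/28) → index 2
j=2: u_2=77/150 ∈ [3/14, 15/28) → index 2
j=3: u_3=107/150 ∈ [15/28, 11/14) → index 3
j=4: u_4=137/150 ∈ [11/14, 1) → index 4

1 2 2 3 4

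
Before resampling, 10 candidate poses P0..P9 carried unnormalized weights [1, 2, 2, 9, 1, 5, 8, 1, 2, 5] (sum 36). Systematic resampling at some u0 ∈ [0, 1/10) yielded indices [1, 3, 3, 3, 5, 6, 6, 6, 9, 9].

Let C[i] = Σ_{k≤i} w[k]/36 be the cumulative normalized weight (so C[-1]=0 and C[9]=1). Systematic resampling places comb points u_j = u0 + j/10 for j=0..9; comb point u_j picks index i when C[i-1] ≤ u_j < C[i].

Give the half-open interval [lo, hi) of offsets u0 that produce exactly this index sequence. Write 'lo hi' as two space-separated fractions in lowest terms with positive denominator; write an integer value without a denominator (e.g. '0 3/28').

C = [1/36, 1/12, 5/36, 7/18, 5/12, 5/9, 7/9, 29/36, 31/36, 1]
j=0 picked index 1: u0 ∈ [1/36, 1/12)
j=1 picked index 3: u0 ∈ [7/180, 13/45)
j=2 picked index 3: u0 ∈ [-11/180, 17/90)
j=3 picked index 3: u0 ∈ [-29/180, 4/45)
j=4 picked index 5: u0 ∈ [1/60, 7/45)
j=5 picked index 6: u0 ∈ [1/18, 5/18)
j=6 picked index 6: u0 ∈ [-2/45, 8/45)
j=7 picked index 6: u0 ∈ [-13/90, 7/90)
j=8 picked index 9: u0 ∈ [11/180, 1/5)
j=9 picked index 9: u0 ∈ [-7/180, 1/10)
intersection: [11/180, 7/90)

11/180 7/90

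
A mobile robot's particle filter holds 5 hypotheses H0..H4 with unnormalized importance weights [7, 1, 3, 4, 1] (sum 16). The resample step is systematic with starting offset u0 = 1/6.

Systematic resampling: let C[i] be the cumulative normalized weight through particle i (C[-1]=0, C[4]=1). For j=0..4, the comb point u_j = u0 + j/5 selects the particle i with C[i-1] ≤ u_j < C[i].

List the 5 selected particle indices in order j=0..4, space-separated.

0 0 2 3 4

C = [7/16, 1/2, 11/16, 15/16, 1]
j=0: u_0=1/6 ∈ [0, 7/16) → index 0
j=1: u_1=11/30 ∈ [0, 7/16) → index 0
j=2: u_2=17/30 ∈ [1/2, 11/16) → index 2
j=3: u_3=23/30 ∈ [11/16, 15/16) → index 3
j=4: u_4=29/30 ∈ [15/16, 1) → index 4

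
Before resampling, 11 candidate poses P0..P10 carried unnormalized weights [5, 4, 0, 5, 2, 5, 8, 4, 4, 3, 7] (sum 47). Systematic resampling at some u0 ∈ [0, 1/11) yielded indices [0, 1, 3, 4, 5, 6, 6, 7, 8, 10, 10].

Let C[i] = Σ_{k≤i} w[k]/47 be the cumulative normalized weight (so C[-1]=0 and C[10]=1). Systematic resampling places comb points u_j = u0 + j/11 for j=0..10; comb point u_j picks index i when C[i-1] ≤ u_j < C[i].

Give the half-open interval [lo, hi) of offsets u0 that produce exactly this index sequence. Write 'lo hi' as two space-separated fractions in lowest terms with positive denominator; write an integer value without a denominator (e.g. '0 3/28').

17/517 31/517

C = [5/47, 9/47, 9/47, 14/47, 16/47, 21/47, 29/47, 33/47, 37/47, 40/47, 1]
j=0 picked index 0: u0 ∈ [0, 5/47)
j=1 picked index 1: u0 ∈ [8/517, 52/517)
j=2 picked index 3: u0 ∈ [5/517, 60/517)
j=3 picked index 4: u0 ∈ [13/517, 35/517)
j=4 picked index 5: u0 ∈ [-12/517, 43/517)
j=5 picked index 6: u0 ∈ [-4/517, 84/517)
j=6 picked index 6: u0 ∈ [-51/517, 37/517)
j=7 picked index 7: u0 ∈ [-10/517, 34/517)
j=8 picked index 8: u0 ∈ [-13/517, 31/517)
j=9 picked index 10: u0 ∈ [17/517, 2/11)
j=10 picked index 10: u0 ∈ [-30/517, 1/11)
intersection: [17/517, 31/517)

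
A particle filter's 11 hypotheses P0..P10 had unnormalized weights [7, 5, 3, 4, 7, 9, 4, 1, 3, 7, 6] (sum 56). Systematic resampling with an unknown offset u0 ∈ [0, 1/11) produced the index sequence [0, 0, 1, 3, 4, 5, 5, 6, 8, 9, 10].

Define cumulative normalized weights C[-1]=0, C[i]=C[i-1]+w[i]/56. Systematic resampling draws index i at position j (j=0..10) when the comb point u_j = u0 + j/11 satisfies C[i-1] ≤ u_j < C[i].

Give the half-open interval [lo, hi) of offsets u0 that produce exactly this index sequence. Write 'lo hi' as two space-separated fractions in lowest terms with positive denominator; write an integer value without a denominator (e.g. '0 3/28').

3/308 5/154

C = [1/8, 3/14, 15/56, 19/56, 13/28, 5/8, 39/56, 5/7, 43/56, 25/28, 1]
j=0 picked index 0: u0 ∈ [0, 1/8)
j=1 picked index 0: u0 ∈ [-1/11, 3/88)
j=2 picked index 1: u0 ∈ [-5/88, 5/154)
j=3 picked index 3: u0 ∈ [-3/616, 41/616)
j=4 picked index 4: u0 ∈ [-15/616, 31/308)
j=5 picked index 5: u0 ∈ [3/308, 15/88)
j=6 picked index 5: u0 ∈ [-25/308, 7/88)
j=7 picked index 6: u0 ∈ [-1/88, 37/616)
j=8 picked index 8: u0 ∈ [-1/77, 25/616)
j=9 picked index 9: u0 ∈ [-31/616, 23/308)
j=10 picked index 10: u0 ∈ [-5/308, 1/11)
intersection: [3/308, 5/154)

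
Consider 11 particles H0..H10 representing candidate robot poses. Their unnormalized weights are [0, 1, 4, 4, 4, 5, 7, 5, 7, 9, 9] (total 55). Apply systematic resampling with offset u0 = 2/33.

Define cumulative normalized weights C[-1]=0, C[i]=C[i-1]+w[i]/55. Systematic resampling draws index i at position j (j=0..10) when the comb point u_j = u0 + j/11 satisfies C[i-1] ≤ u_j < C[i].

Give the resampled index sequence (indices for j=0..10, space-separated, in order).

2 3 5 6 6 7 8 9 9 10 10

C = [0, 1/55, 1/11, 9/55, 13/55, 18/55, 5/11, 6/11, 37/55, 46/55, 1]
j=0: u_0=2/33 ∈ [1/55, 1/11) → index 2
j=1: u_1=5/33 ∈ [1/11, 9/55) → index 3
j=2: u_2=8/33 ∈ [13/55, 18/55) → index 5
j=3: u_3=1/3 ∈ [18/55, 5/11) → index 6
j=4: u_4=14/33 ∈ [18/55, 5/11) → index 6
j=5: u_5=17/33 ∈ [5/11, 6/11) → index 7
j=6: u_6=20/33 ∈ [6/11, 37/55) → index 8
j=7: u_7=23/33 ∈ [37/55, 46/55) → index 9
j=8: u_8=26/33 ∈ [37/55, 46/55) → index 9
j=9: u_9=29/33 ∈ [46/55, 1) → index 10
j=10: u_10=32/33 ∈ [46/55, 1) → index 10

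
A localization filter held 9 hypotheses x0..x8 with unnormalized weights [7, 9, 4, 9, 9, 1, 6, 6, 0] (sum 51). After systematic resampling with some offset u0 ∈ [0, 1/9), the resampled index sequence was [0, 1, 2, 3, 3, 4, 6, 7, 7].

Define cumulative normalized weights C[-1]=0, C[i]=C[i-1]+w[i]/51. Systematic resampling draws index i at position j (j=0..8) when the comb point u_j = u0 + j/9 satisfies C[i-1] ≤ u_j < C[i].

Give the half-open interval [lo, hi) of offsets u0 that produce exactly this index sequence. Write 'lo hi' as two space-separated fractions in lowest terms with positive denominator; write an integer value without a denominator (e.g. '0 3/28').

C = [7/51, 16/51, 20/51, 29/51, 38/51, 13/17, 15/17, 1, 1]
j=0 picked index 0: u0 ∈ [0, 7/51)
j=1 picked index 1: u0 ∈ [4/153, 31/153)
j=2 picked index 2: u0 ∈ [14/153, 26/153)
j=3 picked index 3: u0 ∈ [1/17, 4/17)
j=4 picked index 3: u0 ∈ [-8/153, 19/153)
j=5 picked index 4: u0 ∈ [2/153, 29/153)
j=6 picked index 6: u0 ∈ [5/51, 11/51)
j=7 picked index 7: u0 ∈ [16/153, 2/9)
j=8 picked index 7: u0 ∈ [-1/153, 1/9)
intersection: [16/153, 1/9)

16/153 1/9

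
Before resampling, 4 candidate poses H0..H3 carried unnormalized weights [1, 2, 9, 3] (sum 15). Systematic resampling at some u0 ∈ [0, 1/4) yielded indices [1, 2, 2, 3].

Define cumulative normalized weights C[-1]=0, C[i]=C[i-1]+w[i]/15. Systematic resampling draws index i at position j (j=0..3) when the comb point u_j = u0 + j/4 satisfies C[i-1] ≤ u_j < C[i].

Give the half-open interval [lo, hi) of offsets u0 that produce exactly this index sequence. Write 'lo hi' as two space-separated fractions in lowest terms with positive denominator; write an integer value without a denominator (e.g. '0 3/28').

1/15 1/5

C = [1/15, 1/5, 4/5, 1]
j=0 picked index 1: u0 ∈ [1/15, 1/5)
j=1 picked index 2: u0 ∈ [-1/20, 11/20)
j=2 picked index 2: u0 ∈ [-3/10, 3/10)
j=3 picked index 3: u0 ∈ [1/20, 1/4)
intersection: [1/15, 1/5)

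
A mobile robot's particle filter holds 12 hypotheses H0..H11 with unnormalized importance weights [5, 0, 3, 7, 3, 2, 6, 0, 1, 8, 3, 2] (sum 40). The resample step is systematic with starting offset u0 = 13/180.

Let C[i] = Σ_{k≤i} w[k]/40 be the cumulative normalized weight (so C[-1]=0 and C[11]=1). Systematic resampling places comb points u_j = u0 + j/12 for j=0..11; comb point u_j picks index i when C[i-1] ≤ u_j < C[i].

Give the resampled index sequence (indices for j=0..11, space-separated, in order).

0 2 3 3 4 5 6 8 9 9 10 11

C = [1/8, 1/8, 1/5, 3/8, 9/20, 1/2, 13/20, 13/20, 27/40, 7/8, 19/20, 1]
j=0: u_0=13/180 ∈ [0, 1/8) → index 0
j=1: u_1=7/45 ∈ [1/8, 1/5) → index 2
j=2: u_2=43/180 ∈ [1/5, 3/8) → index 3
j=3: u_3=29/90 ∈ [1/5, 3/8) → index 3
j=4: u_4=73/180 ∈ [3/8, 9/20) → index 4
j=5: u_5=22/45 ∈ [9/20, 1/2) → index 5
j=6: u_6=103/180 ∈ [1/2, 13/20) → index 6
j=7: u_7=59/90 ∈ [13/20, 27/40) → index 8
j=8: u_8=133/180 ∈ [27/40, 7/8) → index 9
j=9: u_9=37/45 ∈ [27/40, 7/8) → index 9
j=10: u_10=163/180 ∈ [7/8, 19/20) → index 10
j=11: u_11=89/90 ∈ [19/20, 1) → index 11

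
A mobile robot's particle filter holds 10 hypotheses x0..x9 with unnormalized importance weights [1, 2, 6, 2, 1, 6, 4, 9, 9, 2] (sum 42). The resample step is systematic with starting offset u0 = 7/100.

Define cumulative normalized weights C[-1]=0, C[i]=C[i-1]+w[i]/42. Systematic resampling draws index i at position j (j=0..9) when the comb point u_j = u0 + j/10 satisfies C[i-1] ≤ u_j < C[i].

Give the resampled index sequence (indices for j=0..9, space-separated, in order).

C = [1/42, 1/14, 3/14, 11/42, 2/7, 3/7, 11/21, 31/42, 20/21, 1]
j=0: u_0=7/100 ∈ [1/42, 1/14) → index 1
j=1: u_1=17/100 ∈ [1/14, 3/14) → index 2
j=2: u_2=27/100 ∈ [11/42, 2/7) → index 4
j=3: u_3=37/100 ∈ [2/7, 3/7) → index 5
j=4: u_4=47/100 ∈ [3/7, 11/21) → index 6
j=5: u_5=57/100 ∈ [11/21, 31/42) → index 7
j=6: u_6=67/100 ∈ [11/21, 31/42) → index 7
j=7: u_7=77/100 ∈ [31/42, 20/21) → index 8
j=8: u_8=87/100 ∈ [31/42, 20/21) → index 8
j=9: u_9=97/100 ∈ [20/21, 1) → index 9

1 2 4 5 6 7 7 8 8 9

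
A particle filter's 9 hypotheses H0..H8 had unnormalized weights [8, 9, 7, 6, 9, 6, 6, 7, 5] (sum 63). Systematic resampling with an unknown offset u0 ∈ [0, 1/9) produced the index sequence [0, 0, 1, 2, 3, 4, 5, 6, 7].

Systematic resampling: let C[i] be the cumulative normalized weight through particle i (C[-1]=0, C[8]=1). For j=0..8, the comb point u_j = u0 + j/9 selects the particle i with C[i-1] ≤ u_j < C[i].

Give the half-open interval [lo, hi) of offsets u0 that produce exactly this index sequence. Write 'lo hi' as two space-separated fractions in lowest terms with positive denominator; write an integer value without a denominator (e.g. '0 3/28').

C = [8/63, 17/63, 8/21, 10/21, 13/21, 5/7, 17/21, 58/63, 1]
j=0 picked index 0: u0 ∈ [0, 8/63)
j=1 picked index 0: u0 ∈ [-1/9, 1/63)
j=2 picked index 1: u0 ∈ [-2/21, 1/21)
j=3 picked index 2: u0 ∈ [-4/63, 1/21)
j=4 picked index 3: u0 ∈ [-4/63, 2/63)
j=5 picked index 4: u0 ∈ [-5/63, 4/63)
j=6 picked index 5: u0 ∈ [-1/21, 1/21)
j=7 picked index 6: u0 ∈ [-4/63, 2/63)
j=8 picked index 7: u0 ∈ [-5/63, 2/63)
intersection: [0, 1/63)

0 1/63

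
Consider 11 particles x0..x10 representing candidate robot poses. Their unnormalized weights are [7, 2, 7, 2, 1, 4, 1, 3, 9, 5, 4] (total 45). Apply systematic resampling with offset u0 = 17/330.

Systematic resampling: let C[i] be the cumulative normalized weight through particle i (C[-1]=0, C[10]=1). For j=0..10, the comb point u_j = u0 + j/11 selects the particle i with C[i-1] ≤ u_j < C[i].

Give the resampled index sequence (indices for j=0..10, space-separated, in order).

0 0 2 2 4 5 7 8 8 9 10

C = [7/45, 1/5, 16/45, 2/5, 19/45, 23/45, 8/15, 3/5, 4/5, 41/45, 1]
j=0: u_0=17/330 ∈ [0, 7/45) → index 0
j=1: u_1=47/330 ∈ [0, 7/45) → index 0
j=2: u_2=7/30 ∈ [1/5, 16/45) → index 2
j=3: u_3=107/330 ∈ [1/5, 16/45) → index 2
j=4: u_4=137/330 ∈ [2/5, 19/45) → index 4
j=5: u_5=167/330 ∈ [19/45, 23/45) → index 5
j=6: u_6=197/330 ∈ [8/15, 3/5) → index 7
j=7: u_7=227/330 ∈ [3/5, 4/5) → index 8
j=8: u_8=257/330 ∈ [3/5, 4/5) → index 8
j=9: u_9=287/330 ∈ [4/5, 41/45) → index 9
j=10: u_10=317/330 ∈ [41/45, 1) → index 10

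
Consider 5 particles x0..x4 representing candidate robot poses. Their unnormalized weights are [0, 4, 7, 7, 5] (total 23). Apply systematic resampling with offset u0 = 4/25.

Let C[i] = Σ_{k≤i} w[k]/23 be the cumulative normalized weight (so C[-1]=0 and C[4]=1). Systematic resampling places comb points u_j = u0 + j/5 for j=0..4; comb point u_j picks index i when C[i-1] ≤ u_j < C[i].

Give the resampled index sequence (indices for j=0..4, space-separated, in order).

C = [0, 4/23, 11/23, 18/23, 1]
j=0: u_0=4/25 ∈ [0, 4/23) → index 1
j=1: u_1=9/25 ∈ [4/23, 11/23) → index 2
j=2: u_2=14/25 ∈ [11/23, 18/23) → index 3
j=3: u_3=19/25 ∈ [11/23, 18/23) → index 3
j=4: u_4=24/25 ∈ [18/23, 1) → index 4

1 2 3 3 4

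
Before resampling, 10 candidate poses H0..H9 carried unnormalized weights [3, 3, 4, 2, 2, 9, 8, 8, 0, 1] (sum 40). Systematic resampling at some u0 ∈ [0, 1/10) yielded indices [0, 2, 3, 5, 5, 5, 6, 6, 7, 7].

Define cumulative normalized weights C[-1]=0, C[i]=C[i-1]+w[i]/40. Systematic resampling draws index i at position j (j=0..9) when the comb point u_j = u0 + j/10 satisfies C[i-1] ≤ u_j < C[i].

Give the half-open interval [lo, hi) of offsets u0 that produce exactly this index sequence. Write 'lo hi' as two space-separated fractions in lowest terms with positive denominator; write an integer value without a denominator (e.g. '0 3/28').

C = [3/40, 3/20, 1/4, 3/10, 7/20, 23/40, 31/40, 39/40, 39/40, 1]
j=0 picked index 0: u0 ∈ [0, 3/40)
j=1 picked index 2: u0 ∈ [1/20, 3/20)
j=2 picked index 3: u0 ∈ [1/20, 1/10)
j=3 picked index 5: u0 ∈ [1/20, 11/40)
j=4 picked index 5: u0 ∈ [-1/20, 7/40)
j=5 picked index 5: u0 ∈ [-3/20, 3/40)
j=6 picked index 6: u0 ∈ [-1/40, 7/40)
j=7 picked index 6: u0 ∈ [-1/8, 3/40)
j=8 picked index 7: u0 ∈ [-1/40, 7/40)
j=9 picked index 7: u0 ∈ [-1/8, 3/40)
intersection: [1/20, 3/40)

1/20 3/40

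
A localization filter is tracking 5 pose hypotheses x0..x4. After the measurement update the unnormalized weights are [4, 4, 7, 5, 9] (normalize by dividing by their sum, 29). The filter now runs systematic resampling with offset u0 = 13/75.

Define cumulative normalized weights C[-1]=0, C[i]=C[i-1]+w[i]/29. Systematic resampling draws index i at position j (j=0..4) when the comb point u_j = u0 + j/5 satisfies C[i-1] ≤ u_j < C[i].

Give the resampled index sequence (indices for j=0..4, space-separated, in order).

1 2 3 4 4

C = [4/29, 8/29, 15/29, 20/29, 1]
j=0: u_0=13/75 ∈ [4/29, 8/29) → index 1
j=1: u_1=28/75 ∈ [8/29, 15/29) → index 2
j=2: u_2=43/75 ∈ [15/29, 20/29) → index 3
j=3: u_3=58/75 ∈ [20/29, 1) → index 4
j=4: u_4=73/75 ∈ [20/29, 1) → index 4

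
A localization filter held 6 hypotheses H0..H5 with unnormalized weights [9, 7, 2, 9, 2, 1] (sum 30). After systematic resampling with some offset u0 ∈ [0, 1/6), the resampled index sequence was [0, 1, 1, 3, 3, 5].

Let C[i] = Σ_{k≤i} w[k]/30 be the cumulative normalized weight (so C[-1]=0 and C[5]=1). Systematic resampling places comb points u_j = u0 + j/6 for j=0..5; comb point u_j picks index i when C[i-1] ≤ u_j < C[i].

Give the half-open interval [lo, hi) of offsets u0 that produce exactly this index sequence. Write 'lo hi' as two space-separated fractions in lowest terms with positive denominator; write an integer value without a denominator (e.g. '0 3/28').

C = [3/10, 8/15, 3/5, 9/10, 29/30, 1]
j=0 picked index 0: u0 ∈ [0, 3/10)
j=1 picked index 1: u0 ∈ [2/15, 11/30)
j=2 picked index 1: u0 ∈ [-1/30, 1/5)
j=3 picked index 3: u0 ∈ [1/10, 2/5)
j=4 picked index 3: u0 ∈ [-1/15, 7/30)
j=5 picked index 5: u0 ∈ [2/15, 1/6)
intersection: [2/15, 1/6)

2/15 1/6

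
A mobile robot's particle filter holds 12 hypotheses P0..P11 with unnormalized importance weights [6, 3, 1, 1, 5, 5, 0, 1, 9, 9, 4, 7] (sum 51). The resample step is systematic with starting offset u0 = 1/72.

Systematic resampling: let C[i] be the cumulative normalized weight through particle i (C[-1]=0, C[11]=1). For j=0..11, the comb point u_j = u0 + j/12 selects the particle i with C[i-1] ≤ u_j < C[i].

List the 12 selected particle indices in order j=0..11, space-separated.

C = [2/17, 3/17, 10/51, 11/51, 16/51, 7/17, 7/17, 22/51, 31/51, 40/51, 44/51, 1]
j=0: u_0=1/72 ∈ [0, 2/17) → index 0
j=1: u_1=7/72 ∈ [0, 2/17) → index 0
j=2: u_2=13/72 ∈ [3/17, 10/51) → index 2
j=3: u_3=19/72 ∈ [11/51, 16/51) → index 4
j=4: u_4=25/72 ∈ [16/51, 7/17) → index 5
j=5: u_5=31/72 ∈ [7/17, 22/51) → index 7
j=6: u_6=37/72 ∈ [22/51, 31/51) → index 8
j=7: u_7=43/72 ∈ [22/51, 31/51) → index 8
j=8: u_8=49/72 ∈ [31/51, 40/51) → index 9
j=9: u_9=55/72 ∈ [31/51, 40/51) → index 9
j=10: u_10=61/72 ∈ [40/51, 44/51) → index 10
j=11: u_11=67/72 ∈ [44/51, 1) → index 11

0 0 2 4 5 7 8 8 9 9 10 11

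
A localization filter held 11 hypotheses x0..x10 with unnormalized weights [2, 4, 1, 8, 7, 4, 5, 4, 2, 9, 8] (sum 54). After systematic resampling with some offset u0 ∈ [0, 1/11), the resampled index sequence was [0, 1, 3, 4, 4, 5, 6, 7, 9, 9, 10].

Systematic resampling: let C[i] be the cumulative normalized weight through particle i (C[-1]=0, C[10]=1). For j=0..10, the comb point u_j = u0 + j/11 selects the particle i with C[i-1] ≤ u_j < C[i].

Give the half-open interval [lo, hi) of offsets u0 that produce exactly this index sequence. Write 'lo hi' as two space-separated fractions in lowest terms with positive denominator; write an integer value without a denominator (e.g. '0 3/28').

C = [1/27, 1/9, 7/54, 5/18, 11/27, 13/27, 31/54, 35/54, 37/54, 23/27, 1]
j=0 picked index 0: u0 ∈ [0, 1/27)
j=1 picked index 1: u0 ∈ [-16/297, 2/99)
j=2 picked index 3: u0 ∈ [-31/594, 19/198)
j=3 picked index 4: u0 ∈ [1/198, 40/297)
j=4 picked index 4: u0 ∈ [-17/198, 13/297)
j=5 picked index 5: u0 ∈ [-14/297, 8/297)
j=6 picked index 6: u0 ∈ [-19/297, 17/594)
j=7 picked index 7: u0 ∈ [-37/594, 7/594)
j=8 picked index 9: u0 ∈ [-25/594, 37/297)
j=9 picked index 9: u0 ∈ [-79/594, 10/297)
j=10 picked index 10: u0 ∈ [-17/297, 1/11)
intersection: [1/198, 7/594)

1/198 7/594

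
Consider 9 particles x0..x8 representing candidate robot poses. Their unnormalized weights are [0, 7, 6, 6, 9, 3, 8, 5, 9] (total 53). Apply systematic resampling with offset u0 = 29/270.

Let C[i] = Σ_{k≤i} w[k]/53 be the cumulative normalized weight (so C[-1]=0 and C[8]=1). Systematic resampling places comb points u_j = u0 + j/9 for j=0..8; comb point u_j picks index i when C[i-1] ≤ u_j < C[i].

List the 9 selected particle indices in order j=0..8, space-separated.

1 2 3 4 5 6 7 8 8

C = [0, 7/53, 13/53, 19/53, 28/53, 31/53, 39/53, 44/53, 1]
j=0: u_0=29/270 ∈ [0, 7/53) → index 1
j=1: u_1=59/270 ∈ [7/53, 13/53) → index 2
j=2: u_2=89/270 ∈ [13/53, 19/53) → index 3
j=3: u_3=119/270 ∈ [19/53, 28/53) → index 4
j=4: u_4=149/270 ∈ [28/53, 31/53) → index 5
j=5: u_5=179/270 ∈ [31/53, 39/53) → index 6
j=6: u_6=209/270 ∈ [39/53, 44/53) → index 7
j=7: u_7=239/270 ∈ [44/53, 1) → index 8
j=8: u_8=269/270 ∈ [44/53, 1) → index 8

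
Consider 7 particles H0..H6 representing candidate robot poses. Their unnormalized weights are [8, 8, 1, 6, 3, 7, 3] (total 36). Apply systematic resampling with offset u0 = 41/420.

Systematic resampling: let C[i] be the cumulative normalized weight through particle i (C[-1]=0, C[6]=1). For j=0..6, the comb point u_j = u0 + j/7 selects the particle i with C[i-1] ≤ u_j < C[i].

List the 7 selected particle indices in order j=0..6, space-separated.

C = [2/9, 4/9, 17/36, 23/36, 13/18, 11/12, 1]
j=0: u_0=41/420 ∈ [0, 2/9) → index 0
j=1: u_1=101/420 ∈ [2/9, 4/9) → index 1
j=2: u_2=23/60 ∈ [2/9, 4/9) → index 1
j=3: u_3=221/420 ∈ [17/36, 23/36) → index 3
j=4: u_4=281/420 ∈ [23/36, 13/18) → index 4
j=5: u_5=341/420 ∈ [13/18, 11/12) → index 5
j=6: u_6=401/420 ∈ [11/12, 1) → index 6

0 1 1 3 4 5 6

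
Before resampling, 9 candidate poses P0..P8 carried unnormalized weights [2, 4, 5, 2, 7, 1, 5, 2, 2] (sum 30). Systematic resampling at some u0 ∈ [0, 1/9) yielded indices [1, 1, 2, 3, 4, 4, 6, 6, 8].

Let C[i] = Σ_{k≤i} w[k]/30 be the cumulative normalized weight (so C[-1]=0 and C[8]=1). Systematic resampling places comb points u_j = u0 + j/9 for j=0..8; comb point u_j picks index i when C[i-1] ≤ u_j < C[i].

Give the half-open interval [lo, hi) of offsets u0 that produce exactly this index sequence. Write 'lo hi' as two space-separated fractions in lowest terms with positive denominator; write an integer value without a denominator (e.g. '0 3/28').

1/15 4/45

C = [1/15, 1/5, 11/30, 13/30, 2/3, 7/10, 13/15, 14/15, 1]
j=0 picked index 1: u0 ∈ [1/15, 1/5)
j=1 picked index 1: u0 ∈ [-2/45, 4/45)
j=2 picked index 2: u0 ∈ [-1/45, 13/90)
j=3 picked index 3: u0 ∈ [1/30, 1/10)
j=4 picked index 4: u0 ∈ [-1/90, 2/9)
j=5 picked index 4: u0 ∈ [-11/90, 1/9)
j=6 picked index 6: u0 ∈ [1/30, 1/5)
j=7 picked index 6: u0 ∈ [-7/90, 4/45)
j=8 picked index 8: u0 ∈ [2/45, 1/9)
intersection: [1/15, 4/45)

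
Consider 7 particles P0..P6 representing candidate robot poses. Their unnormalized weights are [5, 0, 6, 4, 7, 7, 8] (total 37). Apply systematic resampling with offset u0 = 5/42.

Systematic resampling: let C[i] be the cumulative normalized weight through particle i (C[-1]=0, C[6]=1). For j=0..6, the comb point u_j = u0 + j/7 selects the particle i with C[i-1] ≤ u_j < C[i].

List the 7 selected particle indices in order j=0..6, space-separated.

C = [5/37, 5/37, 11/37, 15/37, 22/37, 29/37, 1]
j=0: u_0=5/42 ∈ [0, 5/37) → index 0
j=1: u_1=11/42 ∈ [5/37, 11/37) → index 2
j=2: u_2=17/42 ∈ [11/37, 15/37) → index 3
j=3: u_3=23/42 ∈ [15/37, 22/37) → index 4
j=4: u_4=29/42 ∈ [22/37, 29/37) → index 5
j=5: u_5=5/6 ∈ [29/37, 1) → index 6
j=6: u_6=41/42 ∈ [29/37, 1) → index 6

0 2 3 4 5 6 6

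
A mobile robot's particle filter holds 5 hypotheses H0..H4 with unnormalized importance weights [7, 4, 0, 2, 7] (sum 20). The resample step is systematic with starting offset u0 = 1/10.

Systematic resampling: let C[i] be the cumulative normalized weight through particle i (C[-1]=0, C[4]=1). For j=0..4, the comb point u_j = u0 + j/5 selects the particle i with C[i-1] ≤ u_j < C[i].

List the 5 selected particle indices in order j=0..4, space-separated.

0 0 1 4 4

C = [7/20, 11/20, 11/20, 13/20, 1]
j=0: u_0=1/10 ∈ [0, 7/20) → index 0
j=1: u_1=3/10 ∈ [0, 7/20) → index 0
j=2: u_2=1/2 ∈ [7/20, 11/20) → index 1
j=3: u_3=7/10 ∈ [13/20, 1) → index 4
j=4: u_4=9/10 ∈ [13/20, 1) → index 4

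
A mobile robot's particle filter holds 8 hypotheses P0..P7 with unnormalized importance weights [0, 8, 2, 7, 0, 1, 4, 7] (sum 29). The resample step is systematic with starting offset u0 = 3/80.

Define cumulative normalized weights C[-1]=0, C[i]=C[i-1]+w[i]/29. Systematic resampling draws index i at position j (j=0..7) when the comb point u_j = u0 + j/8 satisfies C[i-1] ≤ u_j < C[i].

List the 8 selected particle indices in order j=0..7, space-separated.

1 1 2 3 3 6 7 7

C = [0, 8/29, 10/29, 17/29, 17/29, 18/29, 22/29, 1]
j=0: u_0=3/80 ∈ [0, 8/29) → index 1
j=1: u_1=13/80 ∈ [0, 8/29) → index 1
j=2: u_2=23/80 ∈ [8/29, 10/29) → index 2
j=3: u_3=33/80 ∈ [10/29, 17/29) → index 3
j=4: u_4=43/80 ∈ [10/29, 17/29) → index 3
j=5: u_5=53/80 ∈ [18/29, 22/29) → index 6
j=6: u_6=63/80 ∈ [22/29, 1) → index 7
j=7: u_7=73/80 ∈ [22/29, 1) → index 7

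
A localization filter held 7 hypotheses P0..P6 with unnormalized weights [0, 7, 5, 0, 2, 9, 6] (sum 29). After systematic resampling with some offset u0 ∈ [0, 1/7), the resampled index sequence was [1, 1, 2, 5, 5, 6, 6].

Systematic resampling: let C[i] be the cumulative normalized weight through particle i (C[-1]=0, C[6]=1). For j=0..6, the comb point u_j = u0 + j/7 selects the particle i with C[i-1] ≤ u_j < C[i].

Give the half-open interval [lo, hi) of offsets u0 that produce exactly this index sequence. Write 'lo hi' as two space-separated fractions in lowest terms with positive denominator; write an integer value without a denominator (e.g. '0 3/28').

C = [0, 7/29, 12/29, 12/29, 14/29, 23/29, 1]
j=0 picked index 1: u0 ∈ [0, 7/29)
j=1 picked index 1: u0 ∈ [-1/7, 20/203)
j=2 picked index 2: u0 ∈ [-9/203, 26/203)
j=3 picked index 5: u0 ∈ [11/203, 74/203)
j=4 picked index 5: u0 ∈ [-18/203, 45/203)
j=5 picked index 6: u0 ∈ [16/203, 2/7)
j=6 picked index 6: u0 ∈ [-13/203, 1/7)
intersection: [16/203, 20/203)

16/203 20/203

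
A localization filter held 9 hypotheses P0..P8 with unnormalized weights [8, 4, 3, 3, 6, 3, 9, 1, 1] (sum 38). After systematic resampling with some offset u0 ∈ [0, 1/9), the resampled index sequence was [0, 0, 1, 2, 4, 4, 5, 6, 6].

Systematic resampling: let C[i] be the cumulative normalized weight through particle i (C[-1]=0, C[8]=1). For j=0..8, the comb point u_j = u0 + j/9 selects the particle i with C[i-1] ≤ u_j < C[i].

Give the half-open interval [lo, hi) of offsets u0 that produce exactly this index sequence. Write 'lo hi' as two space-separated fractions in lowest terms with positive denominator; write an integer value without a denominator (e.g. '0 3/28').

5/171 5/114

C = [4/19, 6/19, 15/38, 9/19, 12/19, 27/38, 18/19, 37/38, 1]
j=0 picked index 0: u0 ∈ [0, 4/19)
j=1 picked index 0: u0 ∈ [-1/9, 17/171)
j=2 picked index 1: u0 ∈ [-2/171, 16/171)
j=3 picked index 2: u0 ∈ [-1/57, 7/114)
j=4 picked index 4: u0 ∈ [5/171, 32/171)
j=5 picked index 4: u0 ∈ [-14/171, 13/171)
j=6 picked index 5: u0 ∈ [-2/57, 5/114)
j=7 picked index 6: u0 ∈ [-23/342, 29/171)
j=8 picked index 6: u0 ∈ [-61/342, 10/171)
intersection: [5/171, 5/114)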